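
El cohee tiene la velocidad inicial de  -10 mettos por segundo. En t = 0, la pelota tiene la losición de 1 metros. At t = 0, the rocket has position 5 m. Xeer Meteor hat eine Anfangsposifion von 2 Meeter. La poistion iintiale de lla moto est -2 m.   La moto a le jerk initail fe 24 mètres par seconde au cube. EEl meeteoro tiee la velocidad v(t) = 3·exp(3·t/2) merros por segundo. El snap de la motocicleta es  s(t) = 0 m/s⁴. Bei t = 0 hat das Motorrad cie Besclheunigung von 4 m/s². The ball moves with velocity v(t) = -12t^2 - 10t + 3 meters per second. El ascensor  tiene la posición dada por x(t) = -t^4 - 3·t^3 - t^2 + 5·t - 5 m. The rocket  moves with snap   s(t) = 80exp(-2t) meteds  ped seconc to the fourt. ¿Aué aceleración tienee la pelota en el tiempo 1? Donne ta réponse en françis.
Pour résoudre ceci, nous devons prendre 1 dérivée de notre équation de la vitesse v(t) = -12·t^2 - 10·t + 3. La dérivée de la vitesse donne l'accélération: a(t) = -24·t - 10. En utilisant a(t) = -24·t - 10 et en substituant t = 1, nous trouvons a = -34.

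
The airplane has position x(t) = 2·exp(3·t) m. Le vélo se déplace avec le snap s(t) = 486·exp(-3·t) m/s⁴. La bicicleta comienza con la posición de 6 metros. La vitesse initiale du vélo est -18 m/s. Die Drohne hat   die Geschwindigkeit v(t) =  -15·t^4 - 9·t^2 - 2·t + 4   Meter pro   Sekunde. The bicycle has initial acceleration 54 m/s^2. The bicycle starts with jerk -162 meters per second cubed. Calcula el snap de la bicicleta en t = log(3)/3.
Usando s(t) = 486·exp(-3·t) y sustituyendo t = log(3)/3, encontramos s = 162.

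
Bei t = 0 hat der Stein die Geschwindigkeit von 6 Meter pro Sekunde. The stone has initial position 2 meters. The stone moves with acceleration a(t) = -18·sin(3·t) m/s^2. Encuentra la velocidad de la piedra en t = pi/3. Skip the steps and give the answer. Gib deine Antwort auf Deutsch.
v(pi/3) = -6.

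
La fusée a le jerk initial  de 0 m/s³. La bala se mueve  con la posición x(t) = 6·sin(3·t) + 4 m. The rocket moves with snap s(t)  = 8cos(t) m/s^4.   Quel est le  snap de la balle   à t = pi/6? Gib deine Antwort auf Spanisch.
Partiendo de la posición x(t) = 6·sin(3·t) + 4, tomamos 4 derivadas. Tomando d/dt de x(t), encontramos v(t) = 18·cos(3·t). Tomando d/dt de v(t), encontramos a(t) = -54·sin(3·t). La derivada de la aceleración da la sacudida: j(t) = -162·cos(3·t). Tomando d/dt de j(t), encontramos s(t) = 486·sin(3·t). Usando s(t) = 486·sin(3·t) y sustituyendo t = pi/6, encontramos s = 486.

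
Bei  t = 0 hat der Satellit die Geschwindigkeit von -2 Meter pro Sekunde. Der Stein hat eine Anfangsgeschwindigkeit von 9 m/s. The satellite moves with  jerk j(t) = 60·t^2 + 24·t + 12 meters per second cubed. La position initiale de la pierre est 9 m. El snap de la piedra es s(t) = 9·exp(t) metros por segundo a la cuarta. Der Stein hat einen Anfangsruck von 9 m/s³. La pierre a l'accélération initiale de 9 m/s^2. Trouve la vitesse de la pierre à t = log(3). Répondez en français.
Nous devons trouver l'intégrale de notre équation du snap s(t) = 9·exp(t) 3 fois. La primitive du snap est le jerk. En utilisant j(0) = 9, nous obtenons j(t) = 9·exp(t). En prenant ∫j(t)dt et en appliquant a(0) = 9, nous trouvons a(t) = 9·exp(t). En prenant ∫a(t)dt et en appliquant v(0) = 9, nous trouvons v(t) = 9·exp(t). De l'équation de la vitesse v(t) = 9·exp(t), nous substituons t = log(3) pour obtenir v = 27.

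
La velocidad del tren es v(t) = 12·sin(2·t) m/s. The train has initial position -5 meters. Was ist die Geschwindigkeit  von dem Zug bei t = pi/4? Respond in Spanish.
De la ecuación de la velocidad v(t) = 12·sin(2·t), sustituimos t = pi/4 para obtener v = 12.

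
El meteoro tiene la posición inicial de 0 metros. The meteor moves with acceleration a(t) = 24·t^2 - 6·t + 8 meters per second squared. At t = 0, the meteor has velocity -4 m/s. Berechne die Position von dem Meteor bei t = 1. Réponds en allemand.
Um dies zu lösen, müssen wir 2 Integrale unserer Gleichung für die Beschleunigung a(t) = 24·t^2 - 6·t + 8 finden. Mit ∫a(t)dt und Anwendung von v(0) = -4, finden wir v(t) = 8·t^3 - 3·t^2 + 8·t - 4. Durch Integration von der Geschwindigkeit und Verwendung der Anfangsbedingung x(0) = 0, erhalten wir x(t) = 2·t^4 - t^3 + 4·t^2 - 4·t. Wir haben die Position x(t) = 2·t^4 - t^3 + 4·t^2 - 4·t. Durch Einsetzen von t = 1: x(1) = 1.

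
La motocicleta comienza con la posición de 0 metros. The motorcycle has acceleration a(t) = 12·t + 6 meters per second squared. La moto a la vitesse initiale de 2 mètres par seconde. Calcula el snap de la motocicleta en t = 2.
Para resolver esto, necesitamos tomar 2 derivadas de nuestra ecuación de la aceleración a(t) = 12·t + 6. Tomando d/dt de a(t), encontramos j(t) = 12. Derivando la sacudida, obtenemos el snap: s(t) = 0. Tenemos el snap s(t) = 0. Sustituyendo t = 2: s(2) = 0.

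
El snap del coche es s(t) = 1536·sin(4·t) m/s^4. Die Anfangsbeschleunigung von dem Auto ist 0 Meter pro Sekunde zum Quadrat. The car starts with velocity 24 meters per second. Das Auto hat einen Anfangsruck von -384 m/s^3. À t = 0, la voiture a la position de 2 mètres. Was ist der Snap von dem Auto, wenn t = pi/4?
Aus der Gleichung für den Snap s(t) = 1536·sin(4·t), setzen wir t = pi/4 ein und erhalten s = 0.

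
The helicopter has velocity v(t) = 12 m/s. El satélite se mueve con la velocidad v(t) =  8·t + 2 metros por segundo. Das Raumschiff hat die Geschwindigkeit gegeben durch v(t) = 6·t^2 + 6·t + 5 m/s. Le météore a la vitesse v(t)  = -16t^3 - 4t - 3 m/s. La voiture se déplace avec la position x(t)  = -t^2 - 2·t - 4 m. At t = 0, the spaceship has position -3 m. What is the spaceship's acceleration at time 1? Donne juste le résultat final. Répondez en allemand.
Die Antwort ist 18.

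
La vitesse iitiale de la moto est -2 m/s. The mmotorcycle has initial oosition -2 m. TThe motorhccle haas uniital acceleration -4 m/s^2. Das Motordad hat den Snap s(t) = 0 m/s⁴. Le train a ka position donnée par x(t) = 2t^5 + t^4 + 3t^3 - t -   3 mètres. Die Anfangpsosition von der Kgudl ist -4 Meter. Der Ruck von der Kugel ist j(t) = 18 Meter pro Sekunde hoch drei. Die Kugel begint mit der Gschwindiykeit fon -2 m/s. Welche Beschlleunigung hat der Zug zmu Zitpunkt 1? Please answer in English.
We must differentiate our position equation x(t) = 2·t^5 + t^4 + 3·t^3 - t - 3 2 times. Taking d/dt of x(t), we find v(t) = 10·t^4 + 4·t^3 + 9·t^2 - 1. The derivative of velocity gives acceleration: a(t) = 40·t^3 + 12·t^2 + 18·t. We have acceleration a(t) = 40·t^3 + 12·t^2 + 18·t. Substituting t = 1: a(1) = 70.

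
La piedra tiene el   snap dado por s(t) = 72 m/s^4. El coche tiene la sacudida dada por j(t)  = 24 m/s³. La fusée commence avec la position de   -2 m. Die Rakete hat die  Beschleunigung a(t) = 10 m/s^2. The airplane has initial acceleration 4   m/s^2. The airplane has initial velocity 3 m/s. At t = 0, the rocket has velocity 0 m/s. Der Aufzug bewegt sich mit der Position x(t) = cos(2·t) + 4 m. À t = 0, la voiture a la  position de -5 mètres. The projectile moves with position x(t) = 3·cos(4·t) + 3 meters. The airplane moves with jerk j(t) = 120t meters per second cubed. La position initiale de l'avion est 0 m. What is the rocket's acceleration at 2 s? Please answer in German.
Wir haben die Beschleunigung a(t) = 10. Durch Einsetzen von t = 2: a(2) = 10.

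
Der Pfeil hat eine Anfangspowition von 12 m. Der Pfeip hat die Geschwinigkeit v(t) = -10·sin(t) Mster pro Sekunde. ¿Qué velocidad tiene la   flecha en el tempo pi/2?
De la ecuación de la velocidad v(t) = -10·sin(t), sustituimos t = pi/2 para obtener v = -10.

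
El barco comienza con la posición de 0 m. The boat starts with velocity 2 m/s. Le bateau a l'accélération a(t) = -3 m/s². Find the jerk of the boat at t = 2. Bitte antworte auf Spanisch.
Para resolver esto, necesitamos tomar 1 derivada de nuestra ecuación de la aceleración a(t) = -3. La derivada de la aceleración da la sacudida: j(t) = 0. Usando j(t) = 0 y sustituyendo t = 2, encontramos j = 0.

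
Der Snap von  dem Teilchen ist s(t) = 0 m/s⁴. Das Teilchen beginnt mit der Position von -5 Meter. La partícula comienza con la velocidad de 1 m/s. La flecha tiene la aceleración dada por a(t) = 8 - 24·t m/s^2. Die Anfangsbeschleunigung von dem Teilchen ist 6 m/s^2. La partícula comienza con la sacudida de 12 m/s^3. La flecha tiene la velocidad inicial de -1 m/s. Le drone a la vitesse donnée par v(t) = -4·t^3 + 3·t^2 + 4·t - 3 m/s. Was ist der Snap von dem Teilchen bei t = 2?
Aus der Gleichung für den Snap s(t) = 0, setzen wir t = 2 ein und erhalten s = 0.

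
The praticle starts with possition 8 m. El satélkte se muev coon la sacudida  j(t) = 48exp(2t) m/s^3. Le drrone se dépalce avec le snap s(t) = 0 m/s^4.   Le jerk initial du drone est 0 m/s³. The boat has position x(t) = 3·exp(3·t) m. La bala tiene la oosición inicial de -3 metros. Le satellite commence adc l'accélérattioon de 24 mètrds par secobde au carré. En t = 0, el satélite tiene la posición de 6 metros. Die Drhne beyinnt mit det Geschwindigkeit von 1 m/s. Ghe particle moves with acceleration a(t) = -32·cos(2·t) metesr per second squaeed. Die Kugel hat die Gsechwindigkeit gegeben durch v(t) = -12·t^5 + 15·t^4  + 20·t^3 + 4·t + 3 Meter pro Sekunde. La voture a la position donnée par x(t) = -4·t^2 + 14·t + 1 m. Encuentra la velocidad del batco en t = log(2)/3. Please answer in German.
Ausgehend von der Position x(t) = 3·exp(3·t), nehmen wir 1 Ableitung. Durch Ableiten von der Position erhalten wir die Geschwindigkeit: v(t) = 9·exp(3·t). Wir haben die Geschwindigkeit v(t) = 9·exp(3·t). Durch Einsetzen von t = log(2)/3: v(log(2)/3) = 18.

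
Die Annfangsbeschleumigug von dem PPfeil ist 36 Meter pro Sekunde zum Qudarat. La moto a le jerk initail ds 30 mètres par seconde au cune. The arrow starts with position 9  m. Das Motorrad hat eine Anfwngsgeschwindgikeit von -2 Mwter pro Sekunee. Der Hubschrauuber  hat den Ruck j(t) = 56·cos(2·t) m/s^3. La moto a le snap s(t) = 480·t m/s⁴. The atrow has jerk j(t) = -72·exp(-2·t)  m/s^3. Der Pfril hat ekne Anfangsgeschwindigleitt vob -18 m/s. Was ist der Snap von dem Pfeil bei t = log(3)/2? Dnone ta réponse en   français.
Nous devons dériver notre équation du jerk j(t) = -72·exp(-2·t) 1 fois. En prenant d/dt de j(t), nous trouvons s(t) = 144·exp(-2·t). En utilisant s(t) = 144·exp(-2·t) et en substituant t = log(3)/2, nous trouvons s = 48.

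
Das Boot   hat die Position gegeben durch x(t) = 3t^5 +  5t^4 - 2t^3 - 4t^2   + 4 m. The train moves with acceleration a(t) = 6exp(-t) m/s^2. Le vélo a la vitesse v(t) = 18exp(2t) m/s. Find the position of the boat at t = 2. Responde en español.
Usando x(t) = 3·t^5 + 5·t^4 - 2·t^3 - 4·t^2 + 4 y sustituyendo t = 2, encontramos x = 148.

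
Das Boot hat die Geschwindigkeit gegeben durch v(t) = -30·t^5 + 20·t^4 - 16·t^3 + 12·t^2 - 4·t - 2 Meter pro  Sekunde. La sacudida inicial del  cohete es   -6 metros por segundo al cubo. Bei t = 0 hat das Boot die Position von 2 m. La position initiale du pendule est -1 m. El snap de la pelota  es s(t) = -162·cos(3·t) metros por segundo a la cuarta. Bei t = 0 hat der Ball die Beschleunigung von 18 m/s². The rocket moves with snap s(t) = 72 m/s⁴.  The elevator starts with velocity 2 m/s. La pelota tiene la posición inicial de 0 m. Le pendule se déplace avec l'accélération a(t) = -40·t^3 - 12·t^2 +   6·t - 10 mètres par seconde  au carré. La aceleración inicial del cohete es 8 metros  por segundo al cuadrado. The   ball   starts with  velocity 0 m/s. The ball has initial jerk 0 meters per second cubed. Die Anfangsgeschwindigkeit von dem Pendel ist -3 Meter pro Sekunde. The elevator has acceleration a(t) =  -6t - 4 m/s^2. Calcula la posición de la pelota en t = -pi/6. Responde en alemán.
Um dies zu lösen, müssen wir 4 Integrale unserer Gleichung für den Snap s(t) = -162·cos(3·t) finden. Mit ∫s(t)dt und Anwendung von j(0) = 0, finden wir j(t) = -54·sin(3·t). Die Stammfunktion von dem Ruck, mit a(0) = 18, ergibt die Beschleunigung: a(t) = 18·cos(3·t). Mit ∫a(t)dt und Anwendung von v(0) = 0, finden wir v(t) = 6·sin(3·t). Mit ∫v(t)dt und Anwendung von x(0) = 0, finden wir x(t) = 2 - 2·cos(3·t). Mit x(t) = 2 - 2·cos(3·t) und Einsetzen von t = -pi/6, finden wir x = 2.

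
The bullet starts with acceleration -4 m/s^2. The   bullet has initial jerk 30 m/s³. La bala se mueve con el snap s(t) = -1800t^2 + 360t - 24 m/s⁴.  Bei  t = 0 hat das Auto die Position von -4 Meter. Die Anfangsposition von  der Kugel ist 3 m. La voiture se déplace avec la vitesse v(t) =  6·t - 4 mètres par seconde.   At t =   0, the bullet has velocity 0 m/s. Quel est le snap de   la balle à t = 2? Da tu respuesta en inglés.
From the given snap equation s(t) = -1800·t^2 + 360·t - 24, we substitute t = 2 to get s = -6504.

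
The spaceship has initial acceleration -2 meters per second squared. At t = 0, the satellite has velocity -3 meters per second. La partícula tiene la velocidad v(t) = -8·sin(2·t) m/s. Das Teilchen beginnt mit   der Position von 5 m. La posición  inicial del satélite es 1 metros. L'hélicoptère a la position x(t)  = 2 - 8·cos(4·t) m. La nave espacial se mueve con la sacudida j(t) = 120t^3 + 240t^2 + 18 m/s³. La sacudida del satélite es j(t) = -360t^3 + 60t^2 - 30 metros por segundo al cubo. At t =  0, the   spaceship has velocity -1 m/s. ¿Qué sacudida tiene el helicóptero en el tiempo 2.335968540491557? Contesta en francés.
Pour résoudre ceci, nous devons prendre 3 dérivées de notre équation de la position x(t) = 2 - 8·cos(4·t). En prenant d/dt de x(t), nous trouvons v(t) = 32·sin(4·t). En prenant d/dt de v(t), nous trouvons a(t) = 128·cos(4·t). La dérivée de l'accélération donne le jerk: j(t) = -512·sin(4·t). De l'équation du jerk j(t) = -512·sin(4·t), nous substituons t = 2.335968540491557 pour obtenir j = -41.3775715309614.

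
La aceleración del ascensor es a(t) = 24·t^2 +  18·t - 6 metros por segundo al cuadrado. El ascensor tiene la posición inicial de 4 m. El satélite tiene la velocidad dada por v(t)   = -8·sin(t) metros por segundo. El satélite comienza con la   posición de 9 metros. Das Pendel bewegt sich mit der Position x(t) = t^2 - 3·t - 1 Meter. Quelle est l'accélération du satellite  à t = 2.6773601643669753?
En partant de la vitesse v(t) = -8·sin(t), nous prenons 1 dérivée. La dérivée de la vitesse donne l'accélération: a(t) = -8·cos(t). En utilisant a(t) = -8·cos(t) et en substituant t = 2.6773601643669753, nous trouvons a = 7.15332377314243.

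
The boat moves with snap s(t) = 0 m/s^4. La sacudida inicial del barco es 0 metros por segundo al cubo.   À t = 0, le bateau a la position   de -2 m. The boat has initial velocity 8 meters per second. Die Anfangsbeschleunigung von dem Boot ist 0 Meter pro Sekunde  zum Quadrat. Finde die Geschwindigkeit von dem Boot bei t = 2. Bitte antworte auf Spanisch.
Para resolver esto, necesitamos tomar 3 integrales de nuestra ecuación del snap s(t) = 0. La integral del snap, con j(0) = 0, da la sacudida: j(t) = 0. Tomando ∫j(t)dt y aplicando a(0) = 0, encontramos a(t) = 0. La antiderivada de la aceleración, con v(0) = 8, da la velocidad: v(t) = 8. Tenemos la velocidad v(t) = 8. Sustituyendo t = 2: v(2) = 8.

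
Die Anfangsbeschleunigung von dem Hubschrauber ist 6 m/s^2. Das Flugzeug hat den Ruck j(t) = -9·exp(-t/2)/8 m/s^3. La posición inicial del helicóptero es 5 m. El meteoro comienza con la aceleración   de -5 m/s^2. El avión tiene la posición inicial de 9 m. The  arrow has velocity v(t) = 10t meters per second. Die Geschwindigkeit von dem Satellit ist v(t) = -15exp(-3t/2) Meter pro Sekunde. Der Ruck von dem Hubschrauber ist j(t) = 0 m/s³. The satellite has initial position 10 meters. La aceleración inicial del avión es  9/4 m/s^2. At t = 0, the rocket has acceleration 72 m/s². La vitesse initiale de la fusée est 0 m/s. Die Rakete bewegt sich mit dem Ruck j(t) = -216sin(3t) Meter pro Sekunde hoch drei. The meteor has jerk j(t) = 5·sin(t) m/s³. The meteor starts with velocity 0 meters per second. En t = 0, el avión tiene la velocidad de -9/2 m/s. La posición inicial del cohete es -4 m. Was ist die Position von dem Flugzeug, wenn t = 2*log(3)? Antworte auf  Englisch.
We need to integrate our jerk equation j(t) = -9·exp(-t/2)/8 3 times. The integral of jerk, with a(0) = 9/4, gives acceleration: a(t) = 9·exp(-t/2)/4. The integral of acceleration, with v(0) = -9/2, gives velocity: v(t) = -9·exp(-t/2)/2. Taking ∫v(t)dt and applying x(0) = 9, we find x(t) = 9·exp(-t/2). Using x(t) = 9·exp(-t/2) and substituting t = 2*log(3), we find x = 3.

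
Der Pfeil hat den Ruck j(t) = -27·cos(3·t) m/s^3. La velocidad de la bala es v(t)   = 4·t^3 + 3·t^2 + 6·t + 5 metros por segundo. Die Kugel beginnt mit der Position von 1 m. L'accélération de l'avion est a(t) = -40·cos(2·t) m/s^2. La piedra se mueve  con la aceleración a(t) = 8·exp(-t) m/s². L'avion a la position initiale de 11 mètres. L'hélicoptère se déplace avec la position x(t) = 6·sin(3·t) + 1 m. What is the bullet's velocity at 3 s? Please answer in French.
En utilisant v(t) = 4·t^3 + 3·t^2 + 6·t + 5 et en substituant t = 3, nous trouvons v = 158.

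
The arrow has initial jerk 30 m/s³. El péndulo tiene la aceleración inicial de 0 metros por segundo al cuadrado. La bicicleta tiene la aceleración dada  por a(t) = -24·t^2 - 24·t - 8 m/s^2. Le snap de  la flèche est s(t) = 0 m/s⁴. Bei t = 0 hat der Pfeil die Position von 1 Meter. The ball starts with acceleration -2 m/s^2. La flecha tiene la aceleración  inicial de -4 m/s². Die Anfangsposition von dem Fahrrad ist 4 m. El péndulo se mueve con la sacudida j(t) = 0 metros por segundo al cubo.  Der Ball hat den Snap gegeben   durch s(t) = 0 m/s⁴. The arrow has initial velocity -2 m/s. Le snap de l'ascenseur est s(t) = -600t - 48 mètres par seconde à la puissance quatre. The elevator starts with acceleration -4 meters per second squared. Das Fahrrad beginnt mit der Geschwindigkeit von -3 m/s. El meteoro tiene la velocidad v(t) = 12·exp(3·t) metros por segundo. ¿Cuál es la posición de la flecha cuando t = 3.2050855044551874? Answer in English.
To solve this, we need to take 4 antiderivatives of our snap equation s(t) = 0. Taking ∫s(t)dt and applying j(0) = 30, we find j(t) = 30. The antiderivative of jerk is acceleration. Using a(0) = -4, we get a(t) = 30·t - 4. The integral of acceleration, with v(0) = -2, gives velocity: v(t) = 15·t^2 - 4·t - 2. Taking ∫v(t)dt and applying x(0) = 1, we find x(t) = 5·t^3 - 2·t^2 - 2·t + 1. We have position x(t) = 5·t^3 - 2·t^2 - 2·t + 1. Substituting t = 3.2050855044551874: x(3.2050855044551874) = 138.667058344352.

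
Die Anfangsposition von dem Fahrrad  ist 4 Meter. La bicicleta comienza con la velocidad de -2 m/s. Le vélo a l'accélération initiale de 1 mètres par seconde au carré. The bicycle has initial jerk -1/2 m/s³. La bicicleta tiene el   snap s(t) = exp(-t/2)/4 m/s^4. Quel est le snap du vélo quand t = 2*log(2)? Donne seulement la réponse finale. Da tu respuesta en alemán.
Bei t = 2*log(2), s = 1/8.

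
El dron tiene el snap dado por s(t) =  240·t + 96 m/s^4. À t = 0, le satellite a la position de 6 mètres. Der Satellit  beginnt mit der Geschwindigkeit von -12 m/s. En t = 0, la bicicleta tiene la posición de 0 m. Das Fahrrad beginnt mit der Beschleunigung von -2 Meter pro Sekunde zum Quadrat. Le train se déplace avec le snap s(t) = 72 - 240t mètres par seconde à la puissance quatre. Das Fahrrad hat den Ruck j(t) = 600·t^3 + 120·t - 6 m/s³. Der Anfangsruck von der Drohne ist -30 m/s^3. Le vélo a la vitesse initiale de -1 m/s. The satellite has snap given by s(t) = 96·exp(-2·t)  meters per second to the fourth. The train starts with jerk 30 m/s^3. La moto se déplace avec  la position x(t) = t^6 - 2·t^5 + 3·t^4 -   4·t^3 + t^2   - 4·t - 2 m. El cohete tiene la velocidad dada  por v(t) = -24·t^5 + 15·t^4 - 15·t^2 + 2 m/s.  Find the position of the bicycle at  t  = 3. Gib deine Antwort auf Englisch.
To find the answer, we compute 3 integrals of j(t) = 600·t^3 + 120·t - 6. The integral of jerk, with a(0) = -2, gives acceleration: a(t) = 150·t^4 + 60·t^2 - 6·t - 2. Taking ∫a(t)dt and applying v(0) = -1, we find v(t) = 30·t^5 + 20·t^3 - 3·t^2 - 2·t - 1. Taking ∫v(t)dt and applying x(0) = 0, we find x(t) = 5·t^6 + 5·t^4 - t^3 - t^2 - t. Using x(t) = 5·t^6 + 5·t^4 - t^3 - t^2 - t and substituting t = 3, we find x = 4011.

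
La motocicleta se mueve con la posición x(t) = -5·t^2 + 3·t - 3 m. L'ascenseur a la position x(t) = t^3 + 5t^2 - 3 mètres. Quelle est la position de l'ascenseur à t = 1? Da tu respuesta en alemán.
Aus der Gleichung für die Position x(t) = t^3 + 5·t^2 - 3, setzen wir t = 1 ein und erhalten x = 3.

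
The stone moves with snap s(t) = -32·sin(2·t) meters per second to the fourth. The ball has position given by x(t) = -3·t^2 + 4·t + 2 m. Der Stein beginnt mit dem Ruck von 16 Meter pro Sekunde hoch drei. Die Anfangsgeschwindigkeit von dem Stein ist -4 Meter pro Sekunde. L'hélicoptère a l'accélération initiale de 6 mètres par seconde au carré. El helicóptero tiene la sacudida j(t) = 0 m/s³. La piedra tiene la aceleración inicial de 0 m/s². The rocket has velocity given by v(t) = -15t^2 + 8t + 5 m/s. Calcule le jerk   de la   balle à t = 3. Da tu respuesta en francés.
En partant de la position x(t) = -3·t^2 + 4·t + 2, nous prenons 3 dérivées. En prenant d/dt de x(t), nous trouvons v(t) = 4 - 6·t. En dérivant la vitesse, nous obtenons l'accélération: a(t) = -6. En dérivant l'accélération, nous obtenons le jerk: j(t) = 0. En utilisant j(t) = 0 et en substituant t = 3, nous trouvons j = 0.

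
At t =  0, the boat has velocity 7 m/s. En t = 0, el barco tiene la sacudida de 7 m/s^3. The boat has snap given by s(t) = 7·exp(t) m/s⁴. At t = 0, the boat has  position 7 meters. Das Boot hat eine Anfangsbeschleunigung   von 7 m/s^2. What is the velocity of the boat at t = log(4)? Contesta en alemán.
Wir müssen unsere Gleichung für den Snap s(t) = 7·exp(t) 3-mal integrieren. Das Integral von dem Snap, mit j(0) = 7, ergibt den Ruck: j(t) = 7·exp(t). Die Stammfunktion von dem Ruck, mit a(0) = 7, ergibt die Beschleunigung: a(t) = 7·exp(t). Die Stammfunktion von der Beschleunigung ist die Geschwindigkeit. Mit v(0) = 7 erhalten wir v(t) = 7·exp(t). Wir haben die Geschwindigkeit v(t) = 7·exp(t). Durch Einsetzen von t = log(4): v(log(4)) = 28.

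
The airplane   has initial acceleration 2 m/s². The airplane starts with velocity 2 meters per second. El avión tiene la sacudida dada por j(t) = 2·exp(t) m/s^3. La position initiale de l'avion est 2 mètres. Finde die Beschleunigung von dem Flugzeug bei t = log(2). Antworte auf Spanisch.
Necesitamos integrar nuestra ecuación de la sacudida j(t) = 2·exp(t) 1 vez. Tomando ∫j(t)dt y aplicando a(0) = 2, encontramos a(t) = 2·exp(t). Tenemos la aceleración a(t) = 2·exp(t). Sustituyendo t = log(2): a(log(2)) = 4.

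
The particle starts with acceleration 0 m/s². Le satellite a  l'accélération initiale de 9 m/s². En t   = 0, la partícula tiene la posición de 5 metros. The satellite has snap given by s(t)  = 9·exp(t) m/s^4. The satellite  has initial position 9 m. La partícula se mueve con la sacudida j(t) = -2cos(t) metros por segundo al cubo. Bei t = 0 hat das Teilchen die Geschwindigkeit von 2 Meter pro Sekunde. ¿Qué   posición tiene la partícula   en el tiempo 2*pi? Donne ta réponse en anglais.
We must find the antiderivative of our jerk equation j(t) = -2·cos(t) 3 times. Finding the integral of j(t) and using a(0) = 0: a(t) = -2·sin(t). Taking ∫a(t)dt and applying v(0) = 2, we find v(t) = 2·cos(t). Finding the antiderivative of v(t) and using x(0) = 5: x(t) = 2·sin(t) + 5. Using x(t) = 2·sin(t) + 5 and substituting t = 2*pi, we find x = 5.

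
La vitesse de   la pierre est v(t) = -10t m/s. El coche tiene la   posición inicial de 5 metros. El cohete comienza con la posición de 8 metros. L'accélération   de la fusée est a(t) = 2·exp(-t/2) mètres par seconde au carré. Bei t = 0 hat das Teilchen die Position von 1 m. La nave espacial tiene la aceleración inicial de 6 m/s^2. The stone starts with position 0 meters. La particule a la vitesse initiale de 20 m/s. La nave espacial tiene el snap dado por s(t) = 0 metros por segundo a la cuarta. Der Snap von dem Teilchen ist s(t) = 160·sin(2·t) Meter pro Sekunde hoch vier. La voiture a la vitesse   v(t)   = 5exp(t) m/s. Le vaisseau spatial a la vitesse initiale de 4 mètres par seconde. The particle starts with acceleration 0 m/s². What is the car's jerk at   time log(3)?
We must differentiate our velocity equation v(t) = 5·exp(t) 2 times. The derivative of velocity gives acceleration: a(t) = 5·exp(t). The derivative of acceleration gives jerk: j(t) = 5·exp(t). We have jerk j(t) = 5·exp(t). Substituting t = log(3): j(log(3)) = 15.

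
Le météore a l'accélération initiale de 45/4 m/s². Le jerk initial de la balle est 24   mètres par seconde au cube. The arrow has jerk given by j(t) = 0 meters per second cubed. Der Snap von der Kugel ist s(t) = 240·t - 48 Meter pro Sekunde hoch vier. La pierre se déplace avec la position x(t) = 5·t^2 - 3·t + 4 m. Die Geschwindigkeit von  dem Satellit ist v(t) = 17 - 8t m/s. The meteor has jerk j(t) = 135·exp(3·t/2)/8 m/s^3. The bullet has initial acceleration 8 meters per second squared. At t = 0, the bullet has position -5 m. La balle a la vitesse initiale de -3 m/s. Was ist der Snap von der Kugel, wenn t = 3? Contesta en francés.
Nous avons le snap s(t) = 240·t - 48. En substituant t = 3: s(3) = 672.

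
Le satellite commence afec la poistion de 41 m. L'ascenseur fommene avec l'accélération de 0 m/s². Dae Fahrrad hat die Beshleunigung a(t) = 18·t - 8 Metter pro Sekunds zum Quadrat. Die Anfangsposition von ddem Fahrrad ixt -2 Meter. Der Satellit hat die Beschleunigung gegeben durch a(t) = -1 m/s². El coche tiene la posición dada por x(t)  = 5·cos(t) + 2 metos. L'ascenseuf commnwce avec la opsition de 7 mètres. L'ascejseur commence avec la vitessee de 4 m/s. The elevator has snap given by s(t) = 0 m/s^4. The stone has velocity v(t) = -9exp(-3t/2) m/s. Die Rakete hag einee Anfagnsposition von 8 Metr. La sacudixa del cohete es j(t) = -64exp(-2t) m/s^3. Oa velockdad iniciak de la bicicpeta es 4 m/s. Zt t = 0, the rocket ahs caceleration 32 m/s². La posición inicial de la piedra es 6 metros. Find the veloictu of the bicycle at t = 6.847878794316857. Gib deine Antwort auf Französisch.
En partant de l'accélération a(t) = 18·t - 8, nous prenons 1 primitive. En intégrant l'accélération et en utilisant la condition initiale v(0) = 4, nous obtenons v(t) = 9·t^2 - 8·t + 4. En utilisant v(t) = 9·t^2 - 8·t + 4 et en substituant t = 6.847878794316857, nous trouvons v = 371.257965480356.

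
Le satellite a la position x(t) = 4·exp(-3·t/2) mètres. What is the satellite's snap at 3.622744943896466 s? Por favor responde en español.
Debemos derivar nuestra ecuación de la posición x(t) = 4·exp(-3·t/2) 4 veces. Tomando d/dt de x(t), encontramos v(t) = -6·exp(-3·t/2). La derivada de la velocidad da la aceleración: a(t) = 9·exp(-3·t/2). Derivando la aceleración, obtenemos la sacudida: j(t) = -27·exp(-3·t/2)/2. Tomando d/dt de j(t), encontramos s(t) = 81·exp(-3·t/2)/4. Tenemos el snap s(t) = 81·exp(-3·t/2)/4. Sustituyendo t = 3.622744943896466: s(3.622744943896466) = 0.0883929890129355.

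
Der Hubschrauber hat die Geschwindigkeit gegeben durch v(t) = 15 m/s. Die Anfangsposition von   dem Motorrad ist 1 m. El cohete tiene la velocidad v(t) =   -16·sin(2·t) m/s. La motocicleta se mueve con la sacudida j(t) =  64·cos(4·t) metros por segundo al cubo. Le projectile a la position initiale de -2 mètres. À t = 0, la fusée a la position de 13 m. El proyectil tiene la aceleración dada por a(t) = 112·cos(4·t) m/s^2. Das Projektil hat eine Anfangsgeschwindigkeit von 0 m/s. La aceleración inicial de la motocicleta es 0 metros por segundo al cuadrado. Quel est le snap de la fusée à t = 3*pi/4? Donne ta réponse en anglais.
We must differentiate our velocity equation v(t) = -16·sin(2·t) 3 times. Differentiating velocity, we get acceleration: a(t) = -32·cos(2·t). The derivative of acceleration gives jerk: j(t) = 64·sin(2·t). The derivative of jerk gives snap: s(t) = 128·cos(2·t). Using s(t) = 128·cos(2·t) and substituting t = 3*pi/4, we find s = 0.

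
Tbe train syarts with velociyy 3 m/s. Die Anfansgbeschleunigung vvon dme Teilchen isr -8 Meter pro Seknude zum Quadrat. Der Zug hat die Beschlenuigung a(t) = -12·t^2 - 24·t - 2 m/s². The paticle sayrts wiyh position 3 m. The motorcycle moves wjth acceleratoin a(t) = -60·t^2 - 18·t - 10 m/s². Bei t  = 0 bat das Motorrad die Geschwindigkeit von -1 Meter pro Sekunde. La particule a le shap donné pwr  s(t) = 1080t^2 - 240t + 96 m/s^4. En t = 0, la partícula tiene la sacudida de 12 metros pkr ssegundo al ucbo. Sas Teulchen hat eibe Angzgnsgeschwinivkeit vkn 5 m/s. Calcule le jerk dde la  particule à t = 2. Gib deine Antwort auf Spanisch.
Partiendo del snap s(t) = 1080·t^2 - 240·t + 96, tomamos 1 integral. Tomando ∫s(t)dt y aplicando j(0) = 12, encontramos j(t) = 360·t^3 - 120·t^2 + 96·t + 12. De la ecuación de la sacudida j(t) = 360·t^3 - 120·t^2 + 96·t + 12, sustituimos t = 2 para obtener j = 2604.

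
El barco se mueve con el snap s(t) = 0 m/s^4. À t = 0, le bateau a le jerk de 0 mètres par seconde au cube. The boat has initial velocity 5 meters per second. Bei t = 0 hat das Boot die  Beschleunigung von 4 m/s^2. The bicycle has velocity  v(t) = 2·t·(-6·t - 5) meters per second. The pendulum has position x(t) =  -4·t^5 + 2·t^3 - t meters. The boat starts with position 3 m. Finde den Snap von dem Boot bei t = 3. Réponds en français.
En utilisant s(t) = 0 et en substituant t = 3, nous trouvons s = 0.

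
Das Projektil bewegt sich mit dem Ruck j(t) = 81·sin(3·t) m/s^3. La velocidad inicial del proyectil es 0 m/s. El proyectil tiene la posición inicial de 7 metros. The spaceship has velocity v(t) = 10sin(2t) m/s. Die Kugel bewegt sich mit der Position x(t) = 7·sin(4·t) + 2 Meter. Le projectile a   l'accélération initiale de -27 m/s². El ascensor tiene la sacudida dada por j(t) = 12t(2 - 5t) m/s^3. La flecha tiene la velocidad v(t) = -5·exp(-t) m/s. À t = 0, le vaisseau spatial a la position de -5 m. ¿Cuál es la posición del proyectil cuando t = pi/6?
Debemos encontrar la integral de nuestra ecuación de la sacudida j(t) = 81·sin(3·t) 3 veces. La integral de la sacudida es la aceleración. Usando a(0) = -27, obtenemos a(t) = -27·cos(3·t). Tomando ∫a(t)dt y aplicando v(0) = 0, encontramos v(t) = -9·sin(3·t). La antiderivada de la velocidad, con x(0) = 7, da la posición: x(t) = 3·cos(3·t) + 4. Usando x(t) = 3·cos(3·t) + 4 y sustituyendo t = pi/6, encontramos x = 4.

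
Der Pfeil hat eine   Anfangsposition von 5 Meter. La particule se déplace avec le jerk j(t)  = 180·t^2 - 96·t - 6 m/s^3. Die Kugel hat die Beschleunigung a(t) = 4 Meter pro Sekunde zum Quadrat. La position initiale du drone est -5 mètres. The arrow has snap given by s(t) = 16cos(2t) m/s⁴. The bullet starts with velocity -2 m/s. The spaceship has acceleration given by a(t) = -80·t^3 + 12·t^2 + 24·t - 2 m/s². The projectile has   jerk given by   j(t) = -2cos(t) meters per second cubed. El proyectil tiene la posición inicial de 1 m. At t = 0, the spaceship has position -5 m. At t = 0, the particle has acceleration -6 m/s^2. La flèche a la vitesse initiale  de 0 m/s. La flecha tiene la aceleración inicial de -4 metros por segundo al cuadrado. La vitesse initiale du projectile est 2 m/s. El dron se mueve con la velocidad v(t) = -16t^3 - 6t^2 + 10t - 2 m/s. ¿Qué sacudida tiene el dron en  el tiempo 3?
Para resolver esto, necesitamos tomar 2 derivadas de nuestra ecuación de la velocidad v(t) = -16·t^3 - 6·t^2 + 10·t - 2. Derivando la velocidad, obtenemos la aceleración: a(t) = -48·t^2 - 12·t + 10. Derivando la aceleración, obtenemos la sacudida: j(t) = -96·t - 12. Usando j(t) = -96·t - 12 y sustituyendo t = 3, encontramos j = -300.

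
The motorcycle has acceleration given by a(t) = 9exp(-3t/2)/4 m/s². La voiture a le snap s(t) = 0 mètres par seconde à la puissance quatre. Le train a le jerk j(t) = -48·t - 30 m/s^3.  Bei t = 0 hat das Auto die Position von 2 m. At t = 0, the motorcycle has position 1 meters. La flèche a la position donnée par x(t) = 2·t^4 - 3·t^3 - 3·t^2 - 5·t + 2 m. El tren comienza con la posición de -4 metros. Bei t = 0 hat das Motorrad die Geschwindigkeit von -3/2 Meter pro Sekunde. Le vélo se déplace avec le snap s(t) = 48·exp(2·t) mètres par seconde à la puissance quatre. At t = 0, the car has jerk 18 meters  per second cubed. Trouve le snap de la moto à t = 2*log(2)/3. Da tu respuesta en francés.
En partant de l'accélération a(t) = 9·exp(-3·t/2)/4, nous prenons 2 dérivées. En prenant d/dt de a(t), nous trouvons j(t) = -27·exp(-3·t/2)/8. En prenant d/dt de j(t), nous trouvons s(t) = 81·exp(-3·t/2)/16. De l'équation du snap s(t) = 81·exp(-3·t/2)/16, nous substituons t = 2*log(2)/3 pour obtenir s = 81/32.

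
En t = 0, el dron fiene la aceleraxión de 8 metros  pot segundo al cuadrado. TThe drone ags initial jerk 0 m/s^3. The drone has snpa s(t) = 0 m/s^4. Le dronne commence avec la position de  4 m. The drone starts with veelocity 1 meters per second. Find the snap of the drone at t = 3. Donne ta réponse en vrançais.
Nous avons le snap s(t) = 0. En substituant t = 3: s(3) = 0.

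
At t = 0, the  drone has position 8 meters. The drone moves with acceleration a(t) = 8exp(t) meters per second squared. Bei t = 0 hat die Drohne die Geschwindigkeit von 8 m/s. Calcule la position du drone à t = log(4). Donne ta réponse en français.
En partant de l'accélération a(t) = 8·exp(t), nous prenons 2 intégrales. La primitive de l'accélération est la vitesse. En utilisant v(0) = 8, nous obtenons v(t) = 8·exp(t). En intégrant la vitesse et en utilisant la condition initiale x(0) = 8, nous obtenons x(t) = 8·exp(t). Nous avons la position x(t) = 8·exp(t). En substituant t = log(4): x(log(4)) = 32.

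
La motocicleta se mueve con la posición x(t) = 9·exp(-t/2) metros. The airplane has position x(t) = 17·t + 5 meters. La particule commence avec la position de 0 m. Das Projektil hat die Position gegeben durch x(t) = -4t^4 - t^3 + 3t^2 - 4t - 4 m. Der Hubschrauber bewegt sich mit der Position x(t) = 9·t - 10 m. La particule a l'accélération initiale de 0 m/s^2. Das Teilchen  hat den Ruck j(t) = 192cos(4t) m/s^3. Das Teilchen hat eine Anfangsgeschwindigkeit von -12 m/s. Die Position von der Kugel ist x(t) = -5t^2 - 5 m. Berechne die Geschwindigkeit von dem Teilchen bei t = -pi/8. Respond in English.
We must find the antiderivative of our jerk equation j(t) = 192·cos(4·t) 2 times. The integral of jerk is acceleration. Using a(0) = 0, we get a(t) = 48·sin(4·t). Taking ∫a(t)dt and applying v(0) = -12, we find v(t) = -12·cos(4·t). From the given velocity equation v(t) = -12·cos(4·t), we substitute t = -pi/8 to get v = 0.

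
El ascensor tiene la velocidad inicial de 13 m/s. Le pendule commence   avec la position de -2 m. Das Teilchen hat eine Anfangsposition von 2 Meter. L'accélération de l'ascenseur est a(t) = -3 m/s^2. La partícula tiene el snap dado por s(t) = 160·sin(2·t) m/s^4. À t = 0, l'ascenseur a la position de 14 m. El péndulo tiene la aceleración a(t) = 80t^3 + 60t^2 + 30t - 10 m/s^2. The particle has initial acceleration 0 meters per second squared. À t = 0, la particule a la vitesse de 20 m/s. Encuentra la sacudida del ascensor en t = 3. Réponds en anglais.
Starting from acceleration a(t) = -3, we take 1 derivative. The derivative of acceleration gives jerk: j(t) = 0. We have jerk j(t) = 0. Substituting t = 3: j(3) = 0.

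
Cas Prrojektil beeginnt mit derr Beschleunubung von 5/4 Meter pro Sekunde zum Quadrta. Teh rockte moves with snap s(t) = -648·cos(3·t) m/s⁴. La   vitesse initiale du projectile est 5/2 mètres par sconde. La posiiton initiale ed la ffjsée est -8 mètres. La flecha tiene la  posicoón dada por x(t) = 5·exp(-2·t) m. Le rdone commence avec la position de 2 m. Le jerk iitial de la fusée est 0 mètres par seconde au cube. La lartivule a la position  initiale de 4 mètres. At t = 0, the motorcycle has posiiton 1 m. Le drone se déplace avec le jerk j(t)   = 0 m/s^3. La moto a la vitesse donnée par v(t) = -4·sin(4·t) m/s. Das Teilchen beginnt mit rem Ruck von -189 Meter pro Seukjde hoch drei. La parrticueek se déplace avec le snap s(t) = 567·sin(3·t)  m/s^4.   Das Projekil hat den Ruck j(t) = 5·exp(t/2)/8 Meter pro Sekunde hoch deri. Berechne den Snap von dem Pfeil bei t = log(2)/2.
Um dies zu lösen, müssen wir 4 Ableitungen unserer Gleichung für die Position x(t) = 5·exp(-2·t) nehmen. Die Ableitung von der Position ergibt die Geschwindigkeit: v(t) = -10·exp(-2·t). Mit d/dt von v(t) finden wir a(t) = 20·exp(-2·t). Die Ableitung von der Beschleunigung ergibt den Ruck: j(t) = -40·exp(-2·t). Durch Ableiten von dem Ruck erhalten wir den Snap: s(t) = 80·exp(-2·t). Aus der Gleichung für den Snap s(t) = 80·exp(-2·t), setzen wir t = log(2)/2 ein und erhalten s = 40.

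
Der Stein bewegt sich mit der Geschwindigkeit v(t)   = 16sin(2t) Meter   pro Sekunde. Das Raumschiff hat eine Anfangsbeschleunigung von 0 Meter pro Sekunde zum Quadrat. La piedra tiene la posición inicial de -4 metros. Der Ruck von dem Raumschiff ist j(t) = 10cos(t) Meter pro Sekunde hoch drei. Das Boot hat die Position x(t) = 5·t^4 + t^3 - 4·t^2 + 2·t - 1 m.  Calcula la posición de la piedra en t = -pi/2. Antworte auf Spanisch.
Partiendo de la velocidad v(t) = 16·sin(2·t), tomamos 1 antiderivada. La antiderivada de la velocidad, con x(0) = -4, da la posición: x(t) = 4 - 8·cos(2·t). De la ecuación de la posición x(t) = 4 - 8·cos(2·t), sustituimos t = -pi/2 para obtener x = 12.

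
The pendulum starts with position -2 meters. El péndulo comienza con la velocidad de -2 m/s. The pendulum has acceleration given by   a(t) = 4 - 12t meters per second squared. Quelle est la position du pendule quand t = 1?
Pour résoudre ceci, nous devons prendre 2 intégrales de notre équation de l'accélération a(t) = 4 - 12·t. La primitive de l'accélération, avec v(0) = -2, donne la vitesse: v(t) = -6·t^2 + 4·t - 2. La primitive de la vitesse est la position. En utilisant x(0) = -2, nous obtenons x(t) = -2·t^3 + 2·t^2 - 2·t - 2. De l'équation de la position x(t) = -2·t^3 + 2·t^2 - 2·t - 2, nous substituons t = 1 pour obtenir x = -4.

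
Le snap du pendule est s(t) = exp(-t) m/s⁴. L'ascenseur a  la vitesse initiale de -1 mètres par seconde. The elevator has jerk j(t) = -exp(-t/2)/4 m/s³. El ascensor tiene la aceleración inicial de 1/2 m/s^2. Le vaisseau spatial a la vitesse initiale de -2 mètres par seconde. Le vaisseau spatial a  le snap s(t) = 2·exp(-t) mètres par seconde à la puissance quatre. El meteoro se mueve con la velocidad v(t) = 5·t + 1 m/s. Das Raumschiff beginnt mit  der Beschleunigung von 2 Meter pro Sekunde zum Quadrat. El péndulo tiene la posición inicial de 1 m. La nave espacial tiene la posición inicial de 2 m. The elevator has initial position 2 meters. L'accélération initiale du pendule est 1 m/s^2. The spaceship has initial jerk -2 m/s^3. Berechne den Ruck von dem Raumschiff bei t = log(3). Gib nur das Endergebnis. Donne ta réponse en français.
Le jerk à t = log(3) est j = -2/3.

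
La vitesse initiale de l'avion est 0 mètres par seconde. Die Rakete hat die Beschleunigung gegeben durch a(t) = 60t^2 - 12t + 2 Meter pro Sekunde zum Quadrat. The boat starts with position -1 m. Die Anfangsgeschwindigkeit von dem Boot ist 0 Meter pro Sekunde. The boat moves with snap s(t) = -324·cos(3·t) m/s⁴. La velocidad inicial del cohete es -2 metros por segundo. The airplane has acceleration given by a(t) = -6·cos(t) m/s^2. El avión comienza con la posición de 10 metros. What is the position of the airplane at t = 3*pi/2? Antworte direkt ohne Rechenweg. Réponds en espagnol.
La respuesta es 4.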